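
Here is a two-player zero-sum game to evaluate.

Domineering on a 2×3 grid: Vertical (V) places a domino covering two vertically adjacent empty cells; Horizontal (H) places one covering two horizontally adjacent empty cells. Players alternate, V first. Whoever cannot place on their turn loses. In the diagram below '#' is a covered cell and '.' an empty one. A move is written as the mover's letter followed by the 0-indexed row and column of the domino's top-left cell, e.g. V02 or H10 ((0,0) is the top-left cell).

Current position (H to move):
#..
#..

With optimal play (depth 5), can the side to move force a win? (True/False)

[#../#..] H move#1: H01:+1/###/#..*, H11:+1/#../###
[###/#..] end (terminal -1, V#2); searched #../#.. to 5

H winning at [#../#..]: True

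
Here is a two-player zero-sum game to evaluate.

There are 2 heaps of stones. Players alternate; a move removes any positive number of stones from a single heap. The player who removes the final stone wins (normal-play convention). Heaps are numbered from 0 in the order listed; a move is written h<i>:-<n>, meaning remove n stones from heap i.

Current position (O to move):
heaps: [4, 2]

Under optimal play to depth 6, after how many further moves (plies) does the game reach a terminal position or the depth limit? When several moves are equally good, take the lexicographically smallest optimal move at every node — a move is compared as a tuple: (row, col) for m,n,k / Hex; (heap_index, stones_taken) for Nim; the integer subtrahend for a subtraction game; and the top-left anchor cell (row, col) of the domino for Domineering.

PV length from [(4,2)]: 5 plies

ply 1, O at (4,2) | h0:-1=-1→(3,2); h0:-2=+1→(2,2)*; h0:-3=-1→(1,2); h0:-4=-1→(0,2); h1:-1=-1→(4,1); h1:-2=-1→(4,0)
ply 2, X at (2,2) | h0:-1=-1→(1,2)*; h0:-2=-1→(0,2); h1:-1=-1→(2,1); h1:-2=-1→(2,0)
ply 3, O at (1,2) | h0:-1=-1→(0,2); h1:-1=+1→(1,1)*; h1:-2=-1→(1,0)
ply 4, X at (1,1) | h0:-1=-1→(0,1)*; h1:-1=-1→(1,0)
ply 5, O at (0,1) | h1:-1=+1→(0,0)*
ply 6: (0,0) is terminal -1 (X); from (4,2) depth 6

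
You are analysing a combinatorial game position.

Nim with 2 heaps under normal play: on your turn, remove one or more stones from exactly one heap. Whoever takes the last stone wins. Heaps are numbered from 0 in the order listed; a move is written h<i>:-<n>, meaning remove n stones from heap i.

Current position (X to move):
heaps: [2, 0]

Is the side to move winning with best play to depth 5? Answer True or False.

p1 X@[(2,0)]: h0:-1[(1,0)]-1 h0:-2[(0,0)]+1*
p2 O@[(0,0)] terminal -1; root [(2,0)] d5

X winning at [(2,0)]: True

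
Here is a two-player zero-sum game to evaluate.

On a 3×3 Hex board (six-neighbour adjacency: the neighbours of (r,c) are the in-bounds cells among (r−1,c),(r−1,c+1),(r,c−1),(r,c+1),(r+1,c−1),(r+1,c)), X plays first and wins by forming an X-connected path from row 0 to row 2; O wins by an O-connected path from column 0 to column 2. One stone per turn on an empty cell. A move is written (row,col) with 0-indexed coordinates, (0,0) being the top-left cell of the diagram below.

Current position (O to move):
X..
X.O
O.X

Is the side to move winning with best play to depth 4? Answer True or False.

p1 O@[X../X.O/O.X]: (0,1)[XO./X.O/O.X]+1* (0,2)[X.O/X.O/O.X]+1 (1,1)[X../XOO/O.X]+1 (2,1)[X../X.O/OOX]+1
p2 X@[XO./X.O/O.X]: (0,2)[XOX/X.O/O.X]-1* (1,1)[XO./XXO/O.X]-1 (2,1)[XO./X.O/OXX]-1
p3 O@[XOX/X.O/O.X]: (1,1)[XOX/XOO/O.X]+1* (2,1)[XOX/X.O/OOX]+1
p4 X@[XOX/XOO/O.X] terminal -1; root [X../X.O/O.X] d4

O winning at [X../X.O/O.X]: True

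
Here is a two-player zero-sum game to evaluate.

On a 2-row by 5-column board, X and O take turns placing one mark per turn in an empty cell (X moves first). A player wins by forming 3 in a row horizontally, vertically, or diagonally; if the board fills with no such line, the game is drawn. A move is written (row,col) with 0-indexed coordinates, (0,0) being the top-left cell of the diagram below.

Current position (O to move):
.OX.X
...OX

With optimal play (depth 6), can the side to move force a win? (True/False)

O winning at [.OX.X/...OX]: False

p1 O@[.OX.X/...OX]: (0,0)[OOX.X/...OX]-1 (0,3)[.OXOX/...OX]+0* (1,0)[.OX.X/O..OX]-1 (1,1)[.OX.X/.O.OX]-1 (1,2)[.OX.X/..OOX]-1
p2 X@[.OXOX/...OX]: (0,0)[XOXOX/...OX]+0* (1,0)[.OXOX/X..OX]+0 (1,1)[.OXOX/.X.OX]+0 (1,2)[.OXOX/..XOX]+0
p3 O@[XOXOX/...OX]: (1,0)[XOXOX/O..OX]+0* (1,1)[XOXOX/.O.OX]+0 (1,2)[XOXOX/..OOX]+0
p4 X@[XOXOX/O..OX]: (1,1)[XOXOX/OX.OX]+0* (1,2)[XOXOX/O.XOX]+0
p5 O@[XOXOX/OX.OX]: (1,2)[XOXOX/OXOOX]+0*
p6 X@[XOXOX/OXOOX] terminal +0; root [.OX.X/...OX] d6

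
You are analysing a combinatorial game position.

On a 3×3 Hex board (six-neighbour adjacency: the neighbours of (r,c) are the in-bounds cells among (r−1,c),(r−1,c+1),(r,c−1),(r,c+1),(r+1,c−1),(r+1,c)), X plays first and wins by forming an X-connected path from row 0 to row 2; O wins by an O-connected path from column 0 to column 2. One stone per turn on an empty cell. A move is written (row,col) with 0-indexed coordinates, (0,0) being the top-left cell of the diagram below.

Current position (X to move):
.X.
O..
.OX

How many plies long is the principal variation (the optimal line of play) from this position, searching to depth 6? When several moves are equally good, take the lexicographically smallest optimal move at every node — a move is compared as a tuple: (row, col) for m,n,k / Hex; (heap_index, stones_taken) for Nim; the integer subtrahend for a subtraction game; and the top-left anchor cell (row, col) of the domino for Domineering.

PV length from [.X./O../.OX]: 5 plies

[.X./O../.OX] X move#1: (0,0):-1/XX./O../.OX, (0,2):-1/.XX/O../.OX, (1,1):+1/.X./OX./.OX*, (1,2):+1/.X./O.X/.OX, (2,0):-1/.X./O../XOX
[.X./OX./.OX] O move#2: (0,0):-1/OX./OX./.OX*, (0,2):-1/.XO/OX./.OX, (1,2):-1/.X./OXO/.OX, (2,0):-1/.X./OX./OOX
[OX./OX./.OX] X move#3: (0,2):+1/OXX/OX./.OX*, (1,2):+1/OX./OXX/.OX, (2,0):+1/OX./OX./XOX
[OXX/OX./.OX] O move#4: (1,2):-1/OXX/OXO/.OX*, (2,0):-1/OXX/OX./OOX
[OXX/OXO/.OX] X move#5: (2,0):+1/OXX/OXO/XOX*
[OXX/OXO/XOX] end (terminal -1, O#6); searched .X./O../.OX to 6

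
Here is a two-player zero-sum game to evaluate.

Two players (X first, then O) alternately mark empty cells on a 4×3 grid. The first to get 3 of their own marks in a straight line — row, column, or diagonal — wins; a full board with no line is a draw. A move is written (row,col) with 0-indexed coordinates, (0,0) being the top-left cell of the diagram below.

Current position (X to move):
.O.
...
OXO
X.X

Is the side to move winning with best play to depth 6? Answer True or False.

X winning at [.O./.../OXO/X.X]: True

p1 X@[.O./.../OXO/X.X]: (0,0)[XO./.../OXO/X.X]+1* (0,2)[.OX/.../OXO/X.X]+1 (1,0)[.O./X../OXO/X.X]+1 (1,1)[.O./.X./OXO/X.X]+1 (1,2)[.O./..X/OXO/X.X]+1 (3,1)[.O./.../OXO/XXX]+1
p2 O@[XO./.../OXO/X.X]: (0,2)[XOO/.../OXO/X.X]-1* (1,0)[XO./O../OXO/X.X]-1 (1,1)[XO./.O./OXO/X.X]-1 (1,2)[XO./..O/OXO/X.X]-1 (3,1)[XO./.../OXO/XOX]-1
p3 X@[XOO/.../OXO/X.X]: (1,0)[XOO/X../OXO/X.X]+1* (1,1)[XOO/.X./OXO/X.X]-1 (1,2)[XOO/..X/OXO/X.X]+1 (3,1)[XOO/.../OXO/XXX]+1
p4 O@[XOO/X../OXO/X.X] terminal -1; root [.O./.../OXO/X.X] d6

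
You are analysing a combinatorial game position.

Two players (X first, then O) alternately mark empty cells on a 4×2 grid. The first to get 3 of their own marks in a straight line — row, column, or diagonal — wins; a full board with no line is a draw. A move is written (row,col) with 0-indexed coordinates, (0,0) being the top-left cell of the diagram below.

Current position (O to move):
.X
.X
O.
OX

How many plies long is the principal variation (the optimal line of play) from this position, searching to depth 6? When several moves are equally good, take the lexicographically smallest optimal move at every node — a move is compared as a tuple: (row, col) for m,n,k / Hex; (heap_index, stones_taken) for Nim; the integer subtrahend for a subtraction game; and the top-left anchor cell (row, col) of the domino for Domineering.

ply 1, O at .X/.X/O./OX | (0,0)=-1→OX/.X/O./OX; (1,0)=+1→.X/OX/O./OX*; (2,1)=+0→.X/.X/OO/OX
ply 2: .X/OX/O./OX is terminal -1 (X); from .X/.X/O./OX depth 6

PV length from [.X/.X/O./OX]: 1 ply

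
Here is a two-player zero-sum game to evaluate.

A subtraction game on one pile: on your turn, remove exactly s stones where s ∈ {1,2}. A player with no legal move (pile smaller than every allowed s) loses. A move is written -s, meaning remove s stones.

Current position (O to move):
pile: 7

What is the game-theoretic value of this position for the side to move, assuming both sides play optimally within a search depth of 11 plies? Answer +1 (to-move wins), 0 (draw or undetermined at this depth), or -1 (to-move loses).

value(7, O) = +1

[7] O move#1: -1:+1/6*, -2:-1/5
[6] X move#2: -1:-1/5*, -2:-1/4
[5] O move#3: -1:-1/4, -2:+1/3*
[3] X move#4: -1:-1/2*, -2:-1/1
[2] O move#5: -1:-1/1, -2:+1/0*
[0] end (terminal -1, X#6); searched 7 to 11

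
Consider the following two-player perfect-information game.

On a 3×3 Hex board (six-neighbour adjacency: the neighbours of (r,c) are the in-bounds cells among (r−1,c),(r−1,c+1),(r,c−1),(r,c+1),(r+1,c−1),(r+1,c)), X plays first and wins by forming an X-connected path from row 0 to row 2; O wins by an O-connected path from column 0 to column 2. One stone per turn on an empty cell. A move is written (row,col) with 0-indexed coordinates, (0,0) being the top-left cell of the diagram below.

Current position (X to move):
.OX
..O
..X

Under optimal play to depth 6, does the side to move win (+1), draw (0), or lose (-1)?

[.OX/..O/..X] X move#1: (0,0):-1/XOX/..O/..X, (1,0):-1/.OX/X.O/..X, (1,1):+1/.OX/.XO/..X*, (2,0):-1/.OX/..O/X.X, (2,1):-1/.OX/..O/.XX
[.OX/.XO/..X] O move#2: (0,0):-1/OOX/.XO/..X*, (1,0):-1/.OX/OXO/..X, (2,0):-1/.OX/.XO/O.X, (2,1):-1/.OX/.XO/.OX
[OOX/.XO/..X] X move#3: (1,0):+1/OOX/XXO/..X*, (2,0):+1/OOX/.XO/X.X, (2,1):+1/OOX/.XO/.XX
[OOX/XXO/..X] O move#4: (2,0):-1/OOX/XXO/O.X*, (2,1):-1/OOX/XXO/.OX
[OOX/XXO/O.X] X move#5: (2,1):+1/OOX/XXO/OXX*
[OOX/XXO/OXX] end (terminal -1, O#6); searched .OX/..O/..X to 6

value(.OX/..O/..X, X) = +1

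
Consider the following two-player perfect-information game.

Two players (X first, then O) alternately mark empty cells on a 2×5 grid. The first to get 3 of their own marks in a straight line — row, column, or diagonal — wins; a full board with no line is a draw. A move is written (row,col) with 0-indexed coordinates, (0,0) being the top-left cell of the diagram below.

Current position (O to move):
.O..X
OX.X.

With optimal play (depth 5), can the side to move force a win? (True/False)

O winning at [.O..X/OX.X.]: False

p1 O@[.O..X/OX.X.]: (0,0)[OO..X/OX.X.]-1 (0,2)[.OO.X/OX.X.]-1 (0,3)[.O.OX/OX.X.]-1 (1,2)[.O..X/OXOX.]+0* (1,4)[.O..X/OX.XO]-1
p2 X@[.O..X/OXOX.]: (0,0)[XO..X/OXOX.]+0* (0,2)[.OX.X/OXOX.]+0 (0,3)[.O.XX/OXOX.]+0 (1,4)[.O..X/OXOXX]-1
p3 O@[XO..X/OXOX.]: (0,2)[XOO.X/OXOX.]+0* (0,3)[XO.OX/OXOX.]+0 (1,4)[XO..X/OXOXO]+0
p4 X@[XOO.X/OXOX.]: (0,3)[XOOXX/OXOX.]+0* (1,4)[XOO.X/OXOXX]-1
p5 O@[XOOXX/OXOX.]: (1,4)[XOOXX/OXOXO]+0*
p6 X@[XOOXX/OXOXO] terminal +0; root [.O..X/OX.X.] d5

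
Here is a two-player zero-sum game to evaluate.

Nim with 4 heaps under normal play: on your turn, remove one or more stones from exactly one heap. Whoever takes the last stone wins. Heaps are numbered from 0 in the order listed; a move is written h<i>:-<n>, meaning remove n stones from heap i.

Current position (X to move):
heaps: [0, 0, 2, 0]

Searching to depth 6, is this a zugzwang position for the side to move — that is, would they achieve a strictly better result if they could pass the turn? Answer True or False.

zugzwang((0,0,2,0), X) = False

ply 1, X at (0,0,2,0) | h2:-1=-1→(0,0,1,0); h2:-2=+1→(0,0,0,0)*
ply 2: (0,0,0,0) is terminal -1 (O); from (0,0,2,0) depth 6
suppose X passes — search the same position with O to move:
pass> ply 1, O at (0,0,2,0) | h2:-1=-1→(0,0,1,0); h2:-2=+1→(0,0,0,0)*
pass> ply 2: (0,0,0,0) is terminal -1 (X); from (0,0,2,0) depth 6
for X: play +1, pass -1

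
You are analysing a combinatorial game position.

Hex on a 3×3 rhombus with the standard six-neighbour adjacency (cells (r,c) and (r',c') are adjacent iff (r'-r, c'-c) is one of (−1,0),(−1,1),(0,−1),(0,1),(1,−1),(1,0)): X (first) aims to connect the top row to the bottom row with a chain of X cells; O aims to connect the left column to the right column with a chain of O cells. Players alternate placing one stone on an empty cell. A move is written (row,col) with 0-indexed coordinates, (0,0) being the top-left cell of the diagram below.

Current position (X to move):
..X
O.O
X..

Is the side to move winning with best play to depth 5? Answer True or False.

X winning at [..X/O.O/X..]: True

[..X/O.O/X..] X move#1: (0,0):-1/X.X/O.O/X.., (0,1):-1/.XX/O.O/X.., (1,1):+1/..X/OXO/X..*, (2,1):-1/..X/O.O/XX., (2,2):-1/..X/O.O/X.X
[..X/OXO/X..] end (terminal -1, O#2); searched ..X/O.O/X.. to 5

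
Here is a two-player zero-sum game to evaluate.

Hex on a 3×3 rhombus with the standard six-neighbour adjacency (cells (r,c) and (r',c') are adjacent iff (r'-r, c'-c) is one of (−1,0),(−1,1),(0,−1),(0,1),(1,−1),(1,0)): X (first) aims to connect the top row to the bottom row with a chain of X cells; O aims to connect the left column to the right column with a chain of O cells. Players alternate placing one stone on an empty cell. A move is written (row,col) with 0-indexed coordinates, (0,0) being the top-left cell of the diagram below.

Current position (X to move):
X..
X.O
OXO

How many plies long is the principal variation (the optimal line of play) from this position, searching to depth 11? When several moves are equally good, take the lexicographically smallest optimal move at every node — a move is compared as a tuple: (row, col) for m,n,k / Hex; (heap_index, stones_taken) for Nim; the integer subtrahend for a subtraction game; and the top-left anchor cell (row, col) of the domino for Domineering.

ply 1, X at X../X.O/OXO | (0,1)=-1→XX./X.O/OXO; (0,2)=-1→X.X/X.O/OXO; (1,1)=+1→X../XXO/OXO*
ply 2: X../XXO/OXO is terminal -1 (O); from X../X.O/OXO depth 11

PV length from [X../X.O/OXO]: 1 ply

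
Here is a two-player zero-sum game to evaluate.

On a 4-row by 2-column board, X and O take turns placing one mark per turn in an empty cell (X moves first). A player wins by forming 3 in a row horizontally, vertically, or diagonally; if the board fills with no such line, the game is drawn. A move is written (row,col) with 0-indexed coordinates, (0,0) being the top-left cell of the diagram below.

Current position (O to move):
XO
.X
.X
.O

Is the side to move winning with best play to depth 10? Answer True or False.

O winning at [XO/.X/.X/.O]: False

p1 O@[XO/.X/.X/.O]: (1,0)[XO/OX/.X/.O]+0* (2,0)[XO/.X/OX/.O]+0 (3,0)[XO/.X/.X/OO]+0
p2 X@[XO/OX/.X/.O]: (2,0)[XO/OX/XX/.O]+0* (3,0)[XO/OX/.X/XO]+0
p3 O@[XO/OX/XX/.O]: (3,0)[XO/OX/XX/OO]+0*
p4 X@[XO/OX/XX/OO] terminal +0; root [XO/.X/.X/.O] d10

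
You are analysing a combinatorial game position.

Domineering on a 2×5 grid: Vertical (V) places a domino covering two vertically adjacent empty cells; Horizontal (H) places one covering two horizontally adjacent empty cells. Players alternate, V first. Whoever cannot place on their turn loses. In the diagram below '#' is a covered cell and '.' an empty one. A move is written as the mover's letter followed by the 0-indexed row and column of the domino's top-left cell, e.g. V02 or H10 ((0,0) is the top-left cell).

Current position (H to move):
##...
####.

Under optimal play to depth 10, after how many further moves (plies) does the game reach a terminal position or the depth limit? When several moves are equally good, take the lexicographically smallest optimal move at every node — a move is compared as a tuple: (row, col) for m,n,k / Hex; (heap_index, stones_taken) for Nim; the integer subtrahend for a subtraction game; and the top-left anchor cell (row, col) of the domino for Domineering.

p1 H@[##.../####.]: H02[####./####.]-1 H03[##.##/####.]+1*
p2 V@[##.##/####.] terminal -1; root [##.../####.] d10

PV length from [##.../####.]: 1 ply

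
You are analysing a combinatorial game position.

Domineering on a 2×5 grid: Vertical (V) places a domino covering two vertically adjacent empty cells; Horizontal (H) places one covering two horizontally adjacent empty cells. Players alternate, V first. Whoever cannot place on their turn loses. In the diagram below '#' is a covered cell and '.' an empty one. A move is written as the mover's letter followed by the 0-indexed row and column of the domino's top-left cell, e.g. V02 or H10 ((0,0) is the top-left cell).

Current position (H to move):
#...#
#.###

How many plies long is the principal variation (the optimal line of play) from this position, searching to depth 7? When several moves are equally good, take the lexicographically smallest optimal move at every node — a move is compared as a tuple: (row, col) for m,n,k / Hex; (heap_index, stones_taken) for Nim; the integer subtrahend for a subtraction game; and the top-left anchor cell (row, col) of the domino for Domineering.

PV length from [#...#/#.###]: 1 ply

p1 H@[#...#/#.###]: H01[###.#/#.###]+1* H02[#.###/#.###]-1
p2 V@[###.#/#.###] terminal -1; root [#...#/#.###] d7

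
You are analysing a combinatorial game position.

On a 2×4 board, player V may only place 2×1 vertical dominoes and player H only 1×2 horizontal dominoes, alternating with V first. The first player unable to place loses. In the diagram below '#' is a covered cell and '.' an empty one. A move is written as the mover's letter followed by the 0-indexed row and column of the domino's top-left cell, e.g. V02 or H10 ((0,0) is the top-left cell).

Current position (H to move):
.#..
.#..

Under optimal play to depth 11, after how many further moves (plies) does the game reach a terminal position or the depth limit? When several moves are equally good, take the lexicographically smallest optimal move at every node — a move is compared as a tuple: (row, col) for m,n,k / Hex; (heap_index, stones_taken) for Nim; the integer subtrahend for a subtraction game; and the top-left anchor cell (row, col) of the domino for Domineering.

PV length from [.#../.#..]: 3 plies

ply 1, H at .#../.#.. | H02=+1→.###/.#..*; H12=+1→.#../.###
ply 2, V at .###/.#.. | V00=-1→####/##..*
ply 3, H at ####/##.. | H12=+1→####/####*
ply 4: ####/#### is terminal -1 (V); from .#../.#.. depth 11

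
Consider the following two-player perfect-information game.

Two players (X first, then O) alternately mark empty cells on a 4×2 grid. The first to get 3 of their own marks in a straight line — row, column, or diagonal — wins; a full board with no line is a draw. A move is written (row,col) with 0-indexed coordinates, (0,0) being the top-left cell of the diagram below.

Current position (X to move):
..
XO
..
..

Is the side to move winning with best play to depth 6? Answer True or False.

[../XO/../..] X move#1: (0,0):+0/X./XO/../.., (0,1):+0/.X/XO/../.., (2,0):+1/../XO/X./..*, (2,1):+0/../XO/.X/.., (3,0):+0/../XO/../X., (3,1):+0/../XO/../.X
[../XO/X./..] O move#2: (0,0):-1/O./XO/X./..*, (0,1):-1/.O/XO/X./.., (2,1):-1/../XO/XO/.., (3,0):-1/../XO/X./O., (3,1):-1/../XO/X./.O
[O./XO/X./..] X move#3: (0,1):+0/OX/XO/X./.., (2,1):+0/O./XO/XX/.., (3,0):+1/O./XO/X./X.*, (3,1):+0/O./XO/X./.X
[O./XO/X./X.] end (terminal -1, O#4); searched ../XO/../.. to 6

X winning at [../XO/../..]: True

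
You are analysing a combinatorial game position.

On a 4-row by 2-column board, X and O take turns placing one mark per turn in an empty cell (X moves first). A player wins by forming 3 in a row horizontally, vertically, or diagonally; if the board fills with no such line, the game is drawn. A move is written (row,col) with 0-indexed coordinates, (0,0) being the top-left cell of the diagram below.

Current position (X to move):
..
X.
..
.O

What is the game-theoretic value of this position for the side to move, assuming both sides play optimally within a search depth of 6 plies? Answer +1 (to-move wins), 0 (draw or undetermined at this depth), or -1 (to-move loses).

value(../X./../.O, X) = +1

p1 X@[../X./../.O]: (0,0)[X./X./../.O]+0 (0,1)[.X/X./../.O]+0 (1,1)[../XX/../.O]+0 (2,0)[../X./X./.O]+1* (2,1)[../X./.X/.O]+0 (3,0)[../X./../XO]+0
p2 O@[../X./X./.O]: (0,0)[O./X./X./.O]-1* (0,1)[.O/X./X./.O]-1 (1,1)[../XO/X./.O]-1 (2,1)[../X./XO/.O]-1 (3,0)[../X./X./OO]-1
p3 X@[O./X./X./.O]: (0,1)[OX/X./X./.O]+0 (1,1)[O./XX/X./.O]+0 (2,1)[O./X./XX/.O]+0 (3,0)[O./X./X./XO]+1*
p4 O@[O./X./X./XO] terminal -1; root [../X./../.O] d6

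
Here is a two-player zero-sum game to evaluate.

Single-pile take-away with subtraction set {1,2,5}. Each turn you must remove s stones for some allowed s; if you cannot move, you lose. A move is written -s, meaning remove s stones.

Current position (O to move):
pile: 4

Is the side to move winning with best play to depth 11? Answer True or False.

O winning at [4]: True

p1 O@[4]: -1[3]+1* -2[2]-1
p2 X@[3]: -1[2]-1* -2[1]-1
p3 O@[2]: -1[1]-1 -2[0]+1*
p4 X@[0] terminal -1; root [4] d11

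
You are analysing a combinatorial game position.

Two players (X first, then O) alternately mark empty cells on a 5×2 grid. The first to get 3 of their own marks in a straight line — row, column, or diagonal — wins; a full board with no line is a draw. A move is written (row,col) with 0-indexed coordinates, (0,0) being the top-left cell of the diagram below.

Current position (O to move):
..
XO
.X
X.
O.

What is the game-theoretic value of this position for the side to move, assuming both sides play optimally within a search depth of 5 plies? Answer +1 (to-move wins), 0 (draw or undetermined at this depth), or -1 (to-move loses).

ply 1, O at ../XO/.X/X./O. | (0,0)=-1→O./XO/.X/X./O.; (0,1)=-1→.O/XO/.X/X./O.; (2,0)=+0→../XO/OX/X./O.*; (3,1)=-1→../XO/.X/XO/O.; (4,1)=-1→../XO/.X/X./OO
ply 2, X at ../XO/OX/X./O. | (0,0)=+0→X./XO/OX/X./O.*; (0,1)=+0→.X/XO/OX/X./O.; (3,1)=+0→../XO/OX/XX/O.; (4,1)=+0→../XO/OX/X./OX
ply 3, O at X./XO/OX/X./O. | (0,1)=+0→XO/XO/OX/X./O.*; (3,1)=+0→X./XO/OX/XO/O.; (4,1)=+0→X./XO/OX/X./OO
ply 4, X at XO/XO/OX/X./O. | (3,1)=+0→XO/XO/OX/XX/O.*; (4,1)=+0→XO/XO/OX/X./OX
ply 5, O at XO/XO/OX/XX/O. | (4,1)=+0→XO/XO/OX/XX/OO*
ply 6: XO/XO/OX/XX/OO is terminal +0 (X); from ../XO/.X/X./O. depth 5

value(../XO/.X/X./O., O) = 0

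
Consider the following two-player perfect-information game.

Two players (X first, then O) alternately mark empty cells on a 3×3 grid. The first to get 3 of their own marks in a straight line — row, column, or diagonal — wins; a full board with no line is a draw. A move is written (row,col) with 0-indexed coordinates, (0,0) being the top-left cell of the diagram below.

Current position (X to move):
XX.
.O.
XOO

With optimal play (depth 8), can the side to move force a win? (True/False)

X winning at [XX./.O./XOO]: True

ply 1, X at XX./.O./XOO | (0,2)=+1→XXX/.O./XOO*; (1,0)=+1→XX./XO./XOO; (1,2)=+1→XX./.OX/XOO
ply 2: XXX/.O./XOO is terminal -1 (O); from XX./.O./XOO depth 8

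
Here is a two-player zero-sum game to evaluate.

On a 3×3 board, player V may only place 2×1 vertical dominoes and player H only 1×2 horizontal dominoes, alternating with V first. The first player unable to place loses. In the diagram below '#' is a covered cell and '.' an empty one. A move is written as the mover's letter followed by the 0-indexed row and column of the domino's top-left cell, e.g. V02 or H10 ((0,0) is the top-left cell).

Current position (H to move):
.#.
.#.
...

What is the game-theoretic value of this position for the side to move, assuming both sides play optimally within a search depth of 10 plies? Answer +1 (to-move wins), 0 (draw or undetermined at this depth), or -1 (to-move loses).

value(.#./.#./..., H) = -1

ply 1, H at .#./.#./... | H20=-1→.#./.#./##.*; H21=-1→.#./.#./.##
ply 2, V at .#./.#./##. | V00=+1→##./##./##.*; V02=+1→.##/.##/##.; V12=+1→.#./.##/###
ply 3: ##./##./##. is terminal -1 (H); from .#./.#./... depth 10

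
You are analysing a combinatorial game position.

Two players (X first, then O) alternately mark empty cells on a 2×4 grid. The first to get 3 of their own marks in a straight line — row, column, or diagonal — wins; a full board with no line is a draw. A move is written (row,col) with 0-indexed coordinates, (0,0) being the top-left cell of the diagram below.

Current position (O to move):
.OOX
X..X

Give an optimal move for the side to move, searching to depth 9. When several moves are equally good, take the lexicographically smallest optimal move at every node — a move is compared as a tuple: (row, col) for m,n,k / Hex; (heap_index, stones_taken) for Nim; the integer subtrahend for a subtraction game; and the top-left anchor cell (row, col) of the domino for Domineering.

O's best at [.OOX/X..X]: (0,0)

[.OOX/X..X] O move#1: (0,0):+1/OOOX/X..X*, (1,1):+0/.OOX/XO.X, (1,2):+0/.OOX/X.OX
[OOOX/X..X] end (terminal -1, X#2); searched .OOX/X..X to 9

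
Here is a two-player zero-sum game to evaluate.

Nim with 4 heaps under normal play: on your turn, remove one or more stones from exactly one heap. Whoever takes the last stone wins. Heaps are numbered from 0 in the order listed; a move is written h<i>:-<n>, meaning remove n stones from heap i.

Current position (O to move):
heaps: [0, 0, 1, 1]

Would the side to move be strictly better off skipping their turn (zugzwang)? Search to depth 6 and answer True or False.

zugzwang((0,0,1,1), O) = True

ply 1, O at (0,0,1,1) | h2:-1=-1→(0,0,0,1)*; h3:-1=-1→(0,0,1,0)
ply 2, X at (0,0,0,1) | h3:-1=+1→(0,0,0,0)*
ply 3: (0,0,0,0) is terminal -1 (O); from (0,0,1,1) depth 6
if O skipped the turn, X would face:
~ ply 1, X at (0,0,1,1) | h2:-1=-1→(0,0,0,1)*; h3:-1=-1→(0,0,1,0)
~ ply 2, O at (0,0,0,1) | h3:-1=+1→(0,0,0,0)*
~ ply 3: (0,0,0,0) is terminal -1 (X); from (0,0,1,1) depth 6
compare (O): move=-1 vs pass=+1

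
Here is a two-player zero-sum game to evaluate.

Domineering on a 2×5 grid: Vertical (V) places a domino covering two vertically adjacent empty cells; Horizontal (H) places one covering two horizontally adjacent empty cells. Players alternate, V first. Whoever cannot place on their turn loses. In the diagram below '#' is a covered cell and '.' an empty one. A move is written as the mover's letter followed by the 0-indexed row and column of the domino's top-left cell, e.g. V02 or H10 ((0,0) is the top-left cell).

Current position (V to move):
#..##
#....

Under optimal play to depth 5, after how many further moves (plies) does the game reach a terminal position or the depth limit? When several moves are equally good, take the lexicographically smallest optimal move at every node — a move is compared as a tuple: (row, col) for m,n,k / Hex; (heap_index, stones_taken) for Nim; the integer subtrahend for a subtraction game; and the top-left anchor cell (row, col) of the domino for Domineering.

PV length from [#..##/#....]: 3 plies

ply 1, V at #..##/#.... | V01=-1→##.##/##...; V02=+1→#.###/#.#..*
ply 2, H at #.###/#.#.. | H13=-1→#.###/#.###*
ply 3, V at #.###/#.### | V01=+1→#####/#####*
ply 4: #####/##### is terminal -1 (H); from #..##/#.... depth 5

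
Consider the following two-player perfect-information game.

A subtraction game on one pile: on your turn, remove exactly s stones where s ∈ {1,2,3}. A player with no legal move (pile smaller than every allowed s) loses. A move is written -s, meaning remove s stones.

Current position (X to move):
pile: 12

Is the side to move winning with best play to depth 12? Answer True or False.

ply 1, X at 12 | -1=-1→11*; -2=-1→10; -3=-1→9
ply 2, O at 11 | -1=-1→10; -2=-1→9; -3=+1→8*
ply 3, X at 8 | -1=-1→7*; -2=-1→6; -3=-1→5
ply 4, O at 7 | -1=-1→6; -2=-1→5; -3=+1→4*
ply 5, X at 4 | -1=-1→3*; -2=-1→2; -3=-1→1
ply 6, O at 3 | -1=-1→2; -2=-1→1; -3=+1→0*
ply 7: 0 is terminal -1 (X); from 12 depth 12

X winning at [12]: False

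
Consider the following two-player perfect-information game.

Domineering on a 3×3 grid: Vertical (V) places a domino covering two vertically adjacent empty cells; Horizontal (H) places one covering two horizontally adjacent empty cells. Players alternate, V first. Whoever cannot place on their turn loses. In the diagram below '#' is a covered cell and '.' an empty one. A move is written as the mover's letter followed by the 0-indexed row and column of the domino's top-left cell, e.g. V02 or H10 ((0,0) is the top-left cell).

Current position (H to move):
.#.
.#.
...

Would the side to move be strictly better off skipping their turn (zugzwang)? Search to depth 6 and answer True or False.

zugzwang(.#./.#./..., H) = False

[.#./.#./...] H move#1: H20:-1/.#./.#./##.*, H21:-1/.#./.#./.##
[.#./.#./##.] V move#2: V00:+1/##./##./##.*, V02:+1/.##/.##/##., V12:+1/.#./.##/###
[##./##./##.] end (terminal -1, H#3); searched .#./.#./... to 6
if H skipped the turn, V would face:
~ [.#./.#./...] V move#1: V00:+1/##./##./...*, V02:+1/.##/.##/..., V10:+1/.#./##./#.., V12:+1/.#./.##/..#
~ [##./##./...] H move#2: H20:-1/##./##./##.*, H21:-1/##./##./.##
~ [##./##./##.] V move#3: V02:+1/###/###/##.*, V12:+1/##./###/###
~ [###/###/##.] end (terminal -1, H#4); searched .#./.#./... to 6
compare (H): move=-1 vs pass=-1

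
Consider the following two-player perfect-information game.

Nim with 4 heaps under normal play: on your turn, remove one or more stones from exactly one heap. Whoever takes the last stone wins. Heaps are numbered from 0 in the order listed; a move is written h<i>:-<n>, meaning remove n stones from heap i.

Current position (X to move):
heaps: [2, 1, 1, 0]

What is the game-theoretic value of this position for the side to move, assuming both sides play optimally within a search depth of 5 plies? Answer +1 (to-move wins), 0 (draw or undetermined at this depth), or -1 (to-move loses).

[(2,1,1,0)] X move#1: h0:-1:-1/(1,1,1,0), h0:-2:+1/(0,1,1,0)*, h1:-1:-1/(2,0,1,0), h2:-1:-1/(2,1,0,0)
[(0,1,1,0)] O move#2: h1:-1:-1/(0,0,1,0)*, h2:-1:-1/(0,1,0,0)
[(0,0,1,0)] X move#3: h2:-1:+1/(0,0,0,0)*
[(0,0,0,0)] end (terminal -1, O#4); searched (2,1,1,0) to 5

value((2,1,1,0), X) = +1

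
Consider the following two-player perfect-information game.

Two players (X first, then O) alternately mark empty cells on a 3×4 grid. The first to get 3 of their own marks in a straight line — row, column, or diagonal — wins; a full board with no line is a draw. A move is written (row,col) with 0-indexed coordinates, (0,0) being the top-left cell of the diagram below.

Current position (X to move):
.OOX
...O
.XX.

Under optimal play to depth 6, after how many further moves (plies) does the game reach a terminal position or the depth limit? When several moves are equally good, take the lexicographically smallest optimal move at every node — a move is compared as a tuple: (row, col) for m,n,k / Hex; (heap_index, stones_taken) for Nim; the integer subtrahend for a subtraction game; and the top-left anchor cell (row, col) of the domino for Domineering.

ply 1, X at .OOX/...O/.XX. | (0,0)=+1→XOOX/...O/.XX.*; (1,0)=-1→.OOX/X..O/.XX.; (1,1)=-1→.OOX/.X.O/.XX.; (1,2)=+1→.OOX/..XO/.XX.; (2,0)=+1→.OOX/...O/XXX.; (2,3)=+1→.OOX/...O/.XXX
ply 2, O at XOOX/...O/.XX. | (1,0)=-1→XOOX/O..O/.XX.*; (1,1)=-1→XOOX/.O.O/.XX.; (1,2)=-1→XOOX/..OO/.XX.; (2,0)=-1→XOOX/...O/OXX.; (2,3)=-1→XOOX/...O/.XXO
ply 3, X at XOOX/O..O/.XX. | (1,1)=+1→XOOX/OX.O/.XX.*; (1,2)=+1→XOOX/O.XO/.XX.; (2,0)=+1→XOOX/O..O/XXX.; (2,3)=+1→XOOX/O..O/.XXX
ply 4: XOOX/OX.O/.XX. is terminal -1 (O); from .OOX/...O/.XX. depth 6

PV length from [.OOX/...O/.XX.]: 3 plies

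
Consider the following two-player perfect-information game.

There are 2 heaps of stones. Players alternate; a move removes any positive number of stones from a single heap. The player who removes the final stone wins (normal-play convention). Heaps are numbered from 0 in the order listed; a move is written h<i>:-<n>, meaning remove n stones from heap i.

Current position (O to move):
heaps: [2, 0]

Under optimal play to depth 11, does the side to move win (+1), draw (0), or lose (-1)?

[(2,0)] O move#1: h0:-1:-1/(1,0), h0:-2:+1/(0,0)*
[(0,0)] end (terminal -1, X#2); searched (2,0) to 11

value((2,0), O) = +1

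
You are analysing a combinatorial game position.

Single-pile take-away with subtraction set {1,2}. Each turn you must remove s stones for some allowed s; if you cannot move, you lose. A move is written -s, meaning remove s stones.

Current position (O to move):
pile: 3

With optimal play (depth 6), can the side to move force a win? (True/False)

p1 O@[3]: -1[2]-1* -2[1]-1
p2 X@[2]: -1[1]-1 -2[0]+1*
p3 O@[0] terminal -1; root [3] d6

O winning at [3]: False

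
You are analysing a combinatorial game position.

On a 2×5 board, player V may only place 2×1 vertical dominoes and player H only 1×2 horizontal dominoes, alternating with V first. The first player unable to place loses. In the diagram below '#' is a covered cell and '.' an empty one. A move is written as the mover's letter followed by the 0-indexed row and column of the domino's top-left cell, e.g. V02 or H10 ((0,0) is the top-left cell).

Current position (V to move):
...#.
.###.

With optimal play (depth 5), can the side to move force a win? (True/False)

[...#./.###.] V move#1: V00:+1/#..#./####.*, V04:-1/...##/.####
[#..#./####.] H move#2: H01:-1/####./####.*
[####./####.] V move#3: V04:+1/#####/#####*
[#####/#####] end (terminal -1, H#4); searched ...#./.###. to 5

V winning at [...#./.###.]: True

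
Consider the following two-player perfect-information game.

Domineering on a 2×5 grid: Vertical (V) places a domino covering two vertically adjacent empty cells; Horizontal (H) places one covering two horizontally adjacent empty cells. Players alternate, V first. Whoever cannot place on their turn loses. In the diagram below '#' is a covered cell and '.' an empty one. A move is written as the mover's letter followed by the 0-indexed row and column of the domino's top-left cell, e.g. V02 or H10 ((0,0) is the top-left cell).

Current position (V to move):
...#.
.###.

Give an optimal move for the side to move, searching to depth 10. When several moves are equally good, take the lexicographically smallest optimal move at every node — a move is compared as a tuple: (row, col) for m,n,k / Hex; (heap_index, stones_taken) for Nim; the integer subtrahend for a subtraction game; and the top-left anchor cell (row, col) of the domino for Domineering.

V's best at [...#./.###.]: V00

ply 1, V at ...#./.###. | V00=+1→#..#./####.*; V04=-1→...##/.####
ply 2, H at #..#./####. | H01=-1→####./####.*
ply 3, V at ####./####. | V04=+1→#####/#####*
ply 4: #####/##### is terminal -1 (H); from ...#./.###. depth 10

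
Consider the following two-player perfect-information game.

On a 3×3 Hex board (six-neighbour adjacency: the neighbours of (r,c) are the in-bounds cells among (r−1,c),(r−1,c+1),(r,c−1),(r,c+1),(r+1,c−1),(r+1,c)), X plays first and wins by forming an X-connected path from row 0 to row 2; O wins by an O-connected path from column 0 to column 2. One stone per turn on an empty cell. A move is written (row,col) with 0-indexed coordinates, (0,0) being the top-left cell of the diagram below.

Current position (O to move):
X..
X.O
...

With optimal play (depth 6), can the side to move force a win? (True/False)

O winning at [X../X.O/...]: True

[X../X.O/...] O move#1: (0,1):-1/XO./X.O/..., (0,2):-1/X.O/X.O/..., (1,1):-1/X../XOO/..., (2,0):+1/X../X.O/O..*, (2,1):-1/X../X.O/.O., (2,2):-1/X../X.O/..O
[X../X.O/O..] X move#2: (0,1):-1/XX./X.O/O..*, (0,2):-1/X.X/X.O/O.., (1,1):-1/X../XXO/O.., (2,1):-1/X../X.O/OX., (2,2):-1/X../X.O/O.X
[XX./X.O/O..] O move#3: (0,2):+1/XXO/X.O/O..*, (1,1):+1/XX./XOO/O.., (2,1):+1/XX./X.O/OO., (2,2):+1/XX./X.O/O.O
[XXO/X.O/O..] X move#4: (1,1):-1/XXO/XXO/O..*, (2,1):-1/XXO/X.O/OX., (2,2):-1/XXO/X.O/O.X
[XXO/XXO/O..] O move#5: (2,1):+1/XXO/XXO/OO.*, (2,2):-1/XXO/XXO/O.O
[XXO/XXO/OO.] end (terminal -1, X#6); searched X../X.O/... to 6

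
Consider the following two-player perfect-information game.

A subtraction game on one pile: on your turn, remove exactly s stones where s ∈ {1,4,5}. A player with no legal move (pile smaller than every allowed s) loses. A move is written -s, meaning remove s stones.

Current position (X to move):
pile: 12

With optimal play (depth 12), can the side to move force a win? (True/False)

ply 1, X at 12 | -1=-1→11; -4=+1→8*; -5=-1→7
ply 2, O at 8 | -1=-1→7*; -4=-1→4; -5=-1→3
ply 3, X at 7 | -1=-1→6; -4=-1→3; -5=+1→2*
ply 4, O at 2 | -1=-1→1*
ply 5, X at 1 | -1=+1→0*
ply 6: 0 is terminal -1 (O); from 12 depth 12

X winning at [12]: True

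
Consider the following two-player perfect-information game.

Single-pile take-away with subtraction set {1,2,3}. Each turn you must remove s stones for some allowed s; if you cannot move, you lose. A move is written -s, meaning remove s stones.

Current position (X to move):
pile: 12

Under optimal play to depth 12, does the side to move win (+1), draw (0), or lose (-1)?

ply 1, X at 12 | -1=-1→11*; -2=-1→10; -3=-1→9
ply 2, O at 11 | -1=-1→10; -2=-1→9; -3=+1→8*
ply 3, X at 8 | -1=-1→7*; -2=-1→6; -3=-1→5
ply 4, O at 7 | -1=-1→6; -2=-1→5; -3=+1→4*
ply 5, X at 4 | -1=-1→3*; -2=-1→2; -3=-1→1
ply 6, O at 3 | -1=-1→2; -2=-1→1; -3=+1→0*
ply 7: 0 is terminal -1 (X); from 12 depth 12

value(12, X) = -1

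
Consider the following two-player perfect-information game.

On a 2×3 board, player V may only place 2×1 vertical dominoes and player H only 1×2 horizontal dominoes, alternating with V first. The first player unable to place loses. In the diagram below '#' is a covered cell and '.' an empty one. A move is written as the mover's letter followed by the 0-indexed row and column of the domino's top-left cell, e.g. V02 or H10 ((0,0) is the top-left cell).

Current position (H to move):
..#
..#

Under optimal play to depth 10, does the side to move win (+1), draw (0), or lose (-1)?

ply 1, H at ..#/..# | H00=+1→###/..#*; H10=+1→..#/###
ply 2: ###/..# is terminal -1 (V); from ..#/..# depth 10

value(..#/..#, H) = +1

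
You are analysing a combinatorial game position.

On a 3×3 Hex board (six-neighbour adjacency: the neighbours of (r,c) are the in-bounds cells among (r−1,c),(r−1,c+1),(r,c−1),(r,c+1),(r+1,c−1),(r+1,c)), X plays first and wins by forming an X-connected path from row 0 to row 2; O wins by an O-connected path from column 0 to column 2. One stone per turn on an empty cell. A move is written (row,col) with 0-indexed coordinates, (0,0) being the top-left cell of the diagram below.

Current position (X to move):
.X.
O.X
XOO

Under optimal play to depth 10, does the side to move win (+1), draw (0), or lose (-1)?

value(.X./O.X/XOO, X) = +1

[.X./O.X/XOO] X move#1: (0,0):-1/XX./O.X/XOO, (0,2):-1/.XX/O.X/XOO, (1,1):+1/.X./OXX/XOO*
[.X./OXX/XOO] end (terminal -1, O#2); searched .X./O.X/XOO to 10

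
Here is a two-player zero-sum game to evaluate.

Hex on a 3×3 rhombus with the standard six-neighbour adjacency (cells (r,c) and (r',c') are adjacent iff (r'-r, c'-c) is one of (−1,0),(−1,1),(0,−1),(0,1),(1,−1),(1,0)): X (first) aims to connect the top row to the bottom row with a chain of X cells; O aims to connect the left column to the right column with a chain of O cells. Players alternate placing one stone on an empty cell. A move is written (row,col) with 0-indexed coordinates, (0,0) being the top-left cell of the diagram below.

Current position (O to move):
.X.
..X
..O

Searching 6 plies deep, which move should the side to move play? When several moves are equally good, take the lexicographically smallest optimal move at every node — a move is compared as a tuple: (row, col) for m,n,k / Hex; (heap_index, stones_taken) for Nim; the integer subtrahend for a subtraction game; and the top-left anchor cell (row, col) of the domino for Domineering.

O's best at [.X./..X/..O]: (1,1)

p1 O@[.X./..X/..O]: (0,0)[OX./..X/..O]-1 (0,2)[.XO/..X/..O]-1 (1,0)[.X./O.X/..O]-1 (1,1)[.X./.OX/..O]+1* (2,0)[.X./..X/O.O]-1 (2,1)[.X./..X/.OO]-1
p2 X@[.X./.OX/..O]: (0,0)[XX./.OX/..O]-1* (0,2)[.XX/.OX/..O]-1 (1,0)[.X./XOX/..O]-1 (2,0)[.X./.OX/X.O]-1 (2,1)[.X./.OX/.XO]-1
p3 O@[XX./.OX/..O]: (0,2)[XXO/.OX/..O]+1* (1,0)[XX./OOX/..O]+1 (2,0)[XX./.OX/O.O]+1 (2,1)[XX./.OX/.OO]+1
p4 X@[XXO/.OX/..O]: (1,0)[XXO/XOX/..O]-1* (2,0)[XXO/.OX/X.O]-1 (2,1)[XXO/.OX/.XO]-1
p5 O@[XXO/XOX/..O]: (2,0)[XXO/XOX/O.O]+1* (2,1)[XXO/XOX/.OO]-1
p6 X@[XXO/XOX/O.O] terminal -1; root [.X./..X/..O] d6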